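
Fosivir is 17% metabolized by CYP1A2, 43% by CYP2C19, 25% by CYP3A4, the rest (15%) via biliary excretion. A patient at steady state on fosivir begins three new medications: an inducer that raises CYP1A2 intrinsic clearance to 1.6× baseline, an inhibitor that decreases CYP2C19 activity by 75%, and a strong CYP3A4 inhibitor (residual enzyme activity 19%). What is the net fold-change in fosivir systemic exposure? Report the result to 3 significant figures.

The CYP1A2 pathway (17% of clearance) increases to 1.6× activity: 0.17 × 1.6 = 0.272.
The CYP2C19 pathway (43% of clearance) is reduced to 0.25× activity: 0.43 × 0.25 = 0.1075.
The CYP3A4 pathway (25% of clearance) falls to 0.19× activity: 0.25 × 0.19 = 0.0475.
Non-CYP routes (15%) are unchanged.
CL_new/CL_old = 0.272 + 0.1075 + 0.0475 + 0.15 = 0.577.
Systemic exposure ∝ 1/CL: fold-change = 1 / 0.577 = 1.73.

1.73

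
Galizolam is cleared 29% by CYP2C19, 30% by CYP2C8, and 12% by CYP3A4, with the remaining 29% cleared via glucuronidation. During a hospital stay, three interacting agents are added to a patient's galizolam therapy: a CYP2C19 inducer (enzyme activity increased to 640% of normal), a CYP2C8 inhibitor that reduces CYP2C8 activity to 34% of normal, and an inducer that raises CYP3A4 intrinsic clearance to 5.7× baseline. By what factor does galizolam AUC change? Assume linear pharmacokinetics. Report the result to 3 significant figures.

CYP2C19: 0.29 × 6.4 = 1.856
CYP2C8: 0.3 × 0.34 = 0.102
CYP3A4: 0.12 × 5.7 = 0.684
Other: 0.29 (unchanged)
New clearance relative to baseline: 1.856 + 0.102 + 0.684 + 0.29 = 2.932.
AUC ∝ 1/CL: fold-change = 1 / 2.932 = 0.341.

0.341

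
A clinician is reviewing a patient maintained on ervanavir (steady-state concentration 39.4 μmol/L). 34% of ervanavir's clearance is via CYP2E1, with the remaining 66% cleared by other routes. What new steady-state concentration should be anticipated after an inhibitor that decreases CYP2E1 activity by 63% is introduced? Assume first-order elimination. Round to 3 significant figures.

50.1 μmol/L

The CYP2E1 pathway (34% of clearance) drops to 0.37× activity: 0.34 × 0.37 = 0.1258.
The remaining 66% of clearance is unaffected.
Relative clearance = 0.1258 + 0.66 = 0.7858.
Steady-state concentration ∝ 1/CL, so new value = 39.4 / 0.7858 = 50.1 μmol/L.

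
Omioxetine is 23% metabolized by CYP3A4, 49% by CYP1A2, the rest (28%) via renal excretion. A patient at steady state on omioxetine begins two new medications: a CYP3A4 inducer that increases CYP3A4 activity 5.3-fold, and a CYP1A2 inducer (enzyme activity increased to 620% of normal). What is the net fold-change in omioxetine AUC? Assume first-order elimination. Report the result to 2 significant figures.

0.22

The CYP3A4 pathway (23% of clearance) is boosted to 5.3× activity: 0.23 × 5.3 = 1.219.
The CYP1A2 pathway (49% of clearance) increases to 6.2× activity: 0.49 × 6.2 = 3.038.
Non-CYP routes (28%) are unchanged.
CL_new/CL_old = 1.219 + 3.038 + 0.28 = 4.537.
Net AUC ratio = 1 / 4.537 = 0.22.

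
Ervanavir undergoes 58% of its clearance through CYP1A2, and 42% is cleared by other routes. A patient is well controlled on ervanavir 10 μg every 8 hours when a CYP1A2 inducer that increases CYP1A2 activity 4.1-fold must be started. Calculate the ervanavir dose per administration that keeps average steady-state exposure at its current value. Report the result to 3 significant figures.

28.0 μg

The CYP1A2 pathway (58% of clearance) is boosted to 4.1× activity: 0.58 × 4.1 = 2.378.
The remaining 42% of clearance is unaffected.
New clearance relative to baseline: 2.378 + 0.42 = 2.798.
Css,avg = (dose rate)/CL, so holding Css fixed requires dose ∝ CL: 10 × 2.798 = 28.0 μg.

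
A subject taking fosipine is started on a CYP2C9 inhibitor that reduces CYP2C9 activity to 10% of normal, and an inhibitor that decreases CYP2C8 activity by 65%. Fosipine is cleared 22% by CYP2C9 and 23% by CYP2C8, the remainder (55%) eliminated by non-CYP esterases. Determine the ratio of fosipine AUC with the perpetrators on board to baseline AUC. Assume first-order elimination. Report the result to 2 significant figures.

1.5

CYP2C9: 0.22 × 0.1 = 0.022
CYP2C8: 0.23 × 0.35 = 0.0805
Other: 0.55 (unchanged)
New clearance relative to baseline: 0.022 + 0.0805 + 0.55 = 0.6525.
AUC ∝ 1/CL: fold-change = 1 / 0.6525 = 1.5.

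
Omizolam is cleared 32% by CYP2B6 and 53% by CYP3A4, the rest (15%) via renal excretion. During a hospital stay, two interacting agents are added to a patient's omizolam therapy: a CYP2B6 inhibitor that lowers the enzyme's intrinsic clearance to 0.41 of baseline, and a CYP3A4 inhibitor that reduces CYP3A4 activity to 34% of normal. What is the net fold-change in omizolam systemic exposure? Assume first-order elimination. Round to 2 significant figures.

The CYP2B6 pathway (32% of clearance) is reduced to 0.41× activity: 0.32 × 0.41 = 0.1312.
The CYP3A4 pathway (53% of clearance) falls to 0.34× activity: 0.53 × 0.34 = 0.1802.
The remaining 15% of clearance is unaffected.
CL_new/CL_old = 0.1312 + 0.1802 + 0.15 = 0.4614.
Net systemic exposure ratio = 1 / 0.4614 = 2.2.

2.2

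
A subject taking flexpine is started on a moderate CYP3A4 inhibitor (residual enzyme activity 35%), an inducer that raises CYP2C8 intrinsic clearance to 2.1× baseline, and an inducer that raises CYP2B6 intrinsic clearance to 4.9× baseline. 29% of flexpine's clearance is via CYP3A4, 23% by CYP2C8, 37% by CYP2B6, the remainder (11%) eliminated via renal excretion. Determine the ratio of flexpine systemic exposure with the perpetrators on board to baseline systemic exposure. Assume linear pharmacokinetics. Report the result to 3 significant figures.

The CYP3A4 pathway (29% of clearance) falls to 0.35× activity: 0.29 × 0.35 = 0.1015.
The CYP2C8 pathway (23% of clearance) is boosted to 2.1× activity: 0.23 × 2.1 = 0.483.
The CYP2B6 pathway (37% of clearance) is boosted to 4.9× activity: 0.37 × 4.9 = 1.813.
Non-CYP routes (11%) are unchanged.
Relative clearance = 0.1015 + 0.483 + 1.813 + 0.11 = 2.5075.
Net systemic exposure ratio = 1 / 2.5075 = 0.399.

0.399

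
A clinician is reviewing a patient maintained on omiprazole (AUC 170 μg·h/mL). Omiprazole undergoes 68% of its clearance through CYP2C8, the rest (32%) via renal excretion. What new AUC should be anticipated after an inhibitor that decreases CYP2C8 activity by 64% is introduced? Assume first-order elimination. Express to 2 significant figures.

The CYP2C8 pathway (68% of clearance) falls to 0.36× activity: 0.68 × 0.36 = 0.2448.
Non-CYP routes (32%) are unchanged.
CL_new/CL_old = 0.2448 + 0.32 = 0.5648.
New AUC = baseline ÷ relative clearance = 170 / 0.5648 = 3.0 × 10² μg·h/mL.

3.0 × 10² μg·h/mL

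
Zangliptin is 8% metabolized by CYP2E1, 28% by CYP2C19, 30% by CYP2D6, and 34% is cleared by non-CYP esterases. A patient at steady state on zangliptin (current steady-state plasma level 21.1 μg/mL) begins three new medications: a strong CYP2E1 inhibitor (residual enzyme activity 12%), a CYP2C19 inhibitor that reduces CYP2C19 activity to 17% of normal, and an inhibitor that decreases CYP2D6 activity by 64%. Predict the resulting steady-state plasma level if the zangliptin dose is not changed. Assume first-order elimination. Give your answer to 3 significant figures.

41.8 μg/mL

CYP2E1: 0.08 × 0.12 = 0.0096
CYP2C19: 0.28 × 0.17 = 0.0476
CYP2D6: 0.3 × 0.36 = 0.108
Other: 0.34 (unchanged)
New clearance relative to baseline: 0.0096 + 0.0476 + 0.108 + 0.34 = 0.5052.
Steady-state plasma level ∝ 1/CL: new value = 21.1 / 0.5052 = 41.8 μg/mL.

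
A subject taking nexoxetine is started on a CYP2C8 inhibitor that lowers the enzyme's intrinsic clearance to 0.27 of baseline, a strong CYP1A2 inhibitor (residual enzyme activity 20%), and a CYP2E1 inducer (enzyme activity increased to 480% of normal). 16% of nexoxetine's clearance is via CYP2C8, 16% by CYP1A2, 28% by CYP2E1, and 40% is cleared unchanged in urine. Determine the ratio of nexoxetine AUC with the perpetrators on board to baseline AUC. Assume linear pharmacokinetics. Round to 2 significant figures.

CYP2C8: 0.16 × 0.27 = 0.0432
CYP1A2: 0.16 × 0.2 = 0.032
CYP2E1: 0.28 × 4.8 = 1.344
Other: 0.4 (unchanged)
CL_new/CL_old = 0.0432 + 0.032 + 1.344 + 0.4 = 1.8192.
AUC ∝ 1/CL: fold-change = 1 / 1.8192 = 0.55.

0.55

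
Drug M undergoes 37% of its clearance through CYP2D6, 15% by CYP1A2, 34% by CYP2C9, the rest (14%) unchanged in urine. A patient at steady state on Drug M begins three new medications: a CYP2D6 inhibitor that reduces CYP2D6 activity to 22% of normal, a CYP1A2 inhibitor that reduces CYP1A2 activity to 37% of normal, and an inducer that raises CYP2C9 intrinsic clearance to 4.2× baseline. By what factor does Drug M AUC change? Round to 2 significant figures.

0.59

CYP2D6: 0.37 × 0.22 = 0.0814
CYP1A2: 0.15 × 0.37 = 0.0555
CYP2C9: 0.34 × 4.2 = 1.428
Other: 0.14 (unchanged)
New clearance relative to baseline: 0.0814 + 0.0555 + 1.428 + 0.14 = 1.7049.
Net AUC ratio = 1 / 1.7049 = 0.59.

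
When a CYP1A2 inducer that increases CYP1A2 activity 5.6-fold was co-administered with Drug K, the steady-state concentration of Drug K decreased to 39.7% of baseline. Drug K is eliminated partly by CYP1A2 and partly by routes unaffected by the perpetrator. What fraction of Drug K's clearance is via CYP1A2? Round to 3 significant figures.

0.330

Call the CYP1A2 fraction fm. After the interaction, CL_new/CL_old = fm × 5.6 + (1 − fm).
Steady-state concentration ratio = 1 / (new CL fraction), so new CL fraction = 1 / 0.397 = 2.519.
fm × 5.6 + 1 − fm = 2.519  ⇒  fm × (5.6 − 1) = 1.519  ⇒  fm = 0.330.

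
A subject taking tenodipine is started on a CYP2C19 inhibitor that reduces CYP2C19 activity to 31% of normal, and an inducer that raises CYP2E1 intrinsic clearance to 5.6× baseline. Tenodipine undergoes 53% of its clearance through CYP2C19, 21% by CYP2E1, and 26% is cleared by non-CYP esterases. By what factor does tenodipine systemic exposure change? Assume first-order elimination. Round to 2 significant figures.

The CYP2C19 pathway (53% of clearance) is reduced to 0.31× activity: 0.53 × 0.31 = 0.1643.
The CYP2E1 pathway (21% of clearance) is boosted to 5.6× activity: 0.21 × 5.6 = 1.176.
Non-CYP routes (26%) are unchanged.
CL_new/CL_old = 0.1643 + 1.176 + 0.26 = 1.6003.
Net systemic exposure ratio = 1 / 1.6003 = 0.62.

0.62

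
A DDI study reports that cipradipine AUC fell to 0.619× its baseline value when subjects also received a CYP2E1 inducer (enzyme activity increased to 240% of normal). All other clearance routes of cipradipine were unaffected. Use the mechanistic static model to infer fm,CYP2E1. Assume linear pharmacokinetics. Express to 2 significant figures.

0.44

CL'/CL = 1 / 0.619 = 1.616
2.4·fm + (1 − fm) = 1.616
fm = (1.616 − 1) / (2.4 − 1) = 0.44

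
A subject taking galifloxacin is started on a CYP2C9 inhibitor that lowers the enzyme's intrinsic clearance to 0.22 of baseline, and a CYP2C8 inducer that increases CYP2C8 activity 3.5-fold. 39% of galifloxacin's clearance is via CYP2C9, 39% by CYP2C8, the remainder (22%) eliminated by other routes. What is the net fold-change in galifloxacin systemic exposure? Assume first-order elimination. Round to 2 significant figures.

The CYP2C9 pathway (39% of clearance) drops to 0.22× activity: 0.39 × 0.22 = 0.0858.
The CYP2C8 pathway (39% of clearance) rises to 3.5× activity: 0.39 × 3.5 = 1.365.
The remaining 22% of clearance is unaffected.
CL_new/CL_old = 0.0858 + 1.365 + 0.22 = 1.6708.
Systemic exposure ∝ 1/CL: fold-change = 1 / 1.6708 = 0.60.

0.60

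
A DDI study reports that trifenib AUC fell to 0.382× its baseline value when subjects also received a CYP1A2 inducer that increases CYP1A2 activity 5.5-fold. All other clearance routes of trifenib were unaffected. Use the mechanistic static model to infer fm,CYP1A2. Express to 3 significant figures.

0.360

CL'/CL = 1 / 0.382 = 2.618
5.5·fm + (1 − fm) = 2.618
fm = (2.618 − 1) / (5.5 − 1) = 0.360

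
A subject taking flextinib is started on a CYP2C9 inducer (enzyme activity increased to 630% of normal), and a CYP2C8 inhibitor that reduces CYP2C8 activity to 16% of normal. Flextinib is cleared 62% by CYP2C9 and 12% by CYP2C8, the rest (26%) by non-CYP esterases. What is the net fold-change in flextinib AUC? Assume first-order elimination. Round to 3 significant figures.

0.239

The CYP2C9 pathway (62% of clearance) rises to 6.3× activity: 0.62 × 6.3 = 3.906.
The CYP2C8 pathway (12% of clearance) falls to 0.16× activity: 0.12 × 0.16 = 0.0192.
Non-CYP routes (26%) are unchanged.
Relative clearance = 3.906 + 0.0192 + 0.26 = 4.1852.
Because AUC varies inversely with clearance, the combined effect is 1 / 4.1852 = 0.239.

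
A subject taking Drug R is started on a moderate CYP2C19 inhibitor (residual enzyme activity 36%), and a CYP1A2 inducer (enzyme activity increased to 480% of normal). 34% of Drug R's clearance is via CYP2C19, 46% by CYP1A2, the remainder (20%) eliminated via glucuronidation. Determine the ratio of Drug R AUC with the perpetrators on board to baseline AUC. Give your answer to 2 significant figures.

The CYP2C19 pathway (34% of clearance) is reduced to 0.36× activity: 0.34 × 0.36 = 0.1224.
The CYP1A2 pathway (46% of clearance) increases to 4.8× activity: 0.46 × 4.8 = 2.208.
Non-CYP routes (20%) are unchanged.
Relative clearance = 0.1224 + 2.208 + 0.2 = 2.5304.
Because AUC varies inversely with clearance, the combined effect is 1 / 2.5304 = 0.40.

0.40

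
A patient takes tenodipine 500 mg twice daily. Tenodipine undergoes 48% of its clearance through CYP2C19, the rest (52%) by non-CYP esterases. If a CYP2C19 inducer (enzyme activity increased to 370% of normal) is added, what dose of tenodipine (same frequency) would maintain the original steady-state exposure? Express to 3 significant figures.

1.15 × 10³ mg

The CYP2C19 pathway (48% of clearance) rises to 3.7× activity: 0.48 × 3.7 = 1.776.
Non-CYP routes (52%) are unchanged.
CL_new/CL_old = 1.776 + 0.52 = 2.296.
Exposure is unchanged when dose changes in proportion to clearance. New dose = 500 mg × 2.296 = 1.15 × 10³ mg.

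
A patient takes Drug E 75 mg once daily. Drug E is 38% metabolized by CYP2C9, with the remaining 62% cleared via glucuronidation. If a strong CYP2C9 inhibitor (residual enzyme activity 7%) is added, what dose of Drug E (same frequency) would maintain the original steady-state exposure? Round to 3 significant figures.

48.5 mg

The CYP2C9 pathway (38% of clearance) falls to 0.07× activity: 0.38 × 0.07 = 0.0266.
Non-CYP routes (62%) are unchanged.
New clearance relative to baseline: 0.0266 + 0.62 = 0.6466.
To maintain the same steady-state level, dose must scale with clearance: new dose = 75 × 0.6466 = 48.5 mg.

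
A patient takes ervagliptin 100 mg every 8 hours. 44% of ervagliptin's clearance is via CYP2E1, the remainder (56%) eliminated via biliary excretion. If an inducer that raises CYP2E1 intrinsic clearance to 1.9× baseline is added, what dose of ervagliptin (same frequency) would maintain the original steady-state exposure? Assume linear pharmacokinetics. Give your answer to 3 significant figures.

CYP2E1: 0.44 × 1.9 = 0.836
Other: 0.56 (unchanged)
Relative clearance = 0.836 + 0.56 = 1.396.
Css,avg = (dose rate)/CL, so holding Css fixed requires dose ∝ CL: 100 × 1.396 = 140 mg.

140 mg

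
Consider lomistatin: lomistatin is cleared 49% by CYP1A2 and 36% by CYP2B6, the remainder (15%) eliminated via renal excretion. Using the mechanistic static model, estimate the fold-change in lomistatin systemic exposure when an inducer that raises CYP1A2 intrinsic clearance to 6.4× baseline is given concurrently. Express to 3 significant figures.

0.274

CYP1A2: 0.49 × 6.4 = 3.136
CYP2B6: 0.36 (unchanged)
Other: 0.15 (unchanged)
New clearance relative to baseline: 3.136 + 0.36 + 0.15 = 3.646.
Systemic exposure is inversely proportional to clearance, so the fold-change is 1 / 3.646 = 0.274.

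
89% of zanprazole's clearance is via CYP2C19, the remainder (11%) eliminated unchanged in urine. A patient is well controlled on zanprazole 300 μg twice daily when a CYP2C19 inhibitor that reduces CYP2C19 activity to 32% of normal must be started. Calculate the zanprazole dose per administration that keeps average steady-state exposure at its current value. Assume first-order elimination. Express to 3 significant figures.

The CYP2C19 pathway (89% of clearance) drops to 0.32× activity: 0.89 × 0.32 = 0.2848.
The remaining 11% of clearance is unaffected.
CL_new/CL_old = 0.2848 + 0.11 = 0.3948.
To maintain the same steady-state level, dose must scale with clearance: new dose = 300 × 0.3948 = 118 μg.

118 μg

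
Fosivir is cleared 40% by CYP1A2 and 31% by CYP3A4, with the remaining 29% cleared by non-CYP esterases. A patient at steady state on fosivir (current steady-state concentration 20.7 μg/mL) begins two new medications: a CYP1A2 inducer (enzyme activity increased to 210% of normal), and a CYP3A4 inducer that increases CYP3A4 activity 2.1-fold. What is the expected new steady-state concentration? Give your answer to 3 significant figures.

11.6 μg/mL

The CYP1A2 pathway (40% of clearance) is boosted to 2.1× activity: 0.4 × 2.1 = 0.84.
The CYP3A4 pathway (31% of clearance) increases to 2.1× activity: 0.31 × 2.1 = 0.651.
The remaining 29% of clearance is unaffected.
New clearance relative to baseline: 0.84 + 0.651 + 0.29 = 1.781.
Dividing the baseline by the relative clearance: 20.7 / 1.781 = 11.6 μg/mL.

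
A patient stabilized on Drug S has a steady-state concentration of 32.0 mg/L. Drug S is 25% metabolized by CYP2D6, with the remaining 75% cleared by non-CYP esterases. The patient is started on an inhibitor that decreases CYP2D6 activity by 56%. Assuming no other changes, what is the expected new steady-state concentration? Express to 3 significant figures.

CYP2D6: 0.25 × 0.44 = 0.11
Other: 0.75 (unchanged)
New clearance relative to baseline: 0.11 + 0.75 = 0.86.
With dosing unchanged, steady-state concentration scales as 1/CL: 32.0 / 0.86 = 37.2 mg/L.

37.2 mg/L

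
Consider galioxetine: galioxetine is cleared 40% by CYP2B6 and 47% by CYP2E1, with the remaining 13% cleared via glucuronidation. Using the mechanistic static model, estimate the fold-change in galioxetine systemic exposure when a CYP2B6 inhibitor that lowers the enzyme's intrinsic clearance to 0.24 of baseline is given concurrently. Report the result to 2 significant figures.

1.4

The CYP2B6 pathway (40% of clearance) is reduced to 0.24× activity: 0.4 × 0.24 = 0.096.
CYP2E1 (47%) and the residual 13% are unaffected.
New clearance relative to baseline: 0.096 + 0.47 + 0.13 = 0.696.
Since systemic exposure ∝ 1/CL, the ratio is 1 / 0.696 = 1.4.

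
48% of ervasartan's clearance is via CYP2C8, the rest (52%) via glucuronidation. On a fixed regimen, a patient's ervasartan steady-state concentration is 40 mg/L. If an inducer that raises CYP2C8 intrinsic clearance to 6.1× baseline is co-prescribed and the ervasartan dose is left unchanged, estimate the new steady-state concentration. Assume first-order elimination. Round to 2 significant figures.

12 mg/L

CYP2C8: 0.48 × 6.1 = 2.928
Other: 0.52 (unchanged)
Relative clearance = 2.928 + 0.52 = 3.448.
New steady-state concentration = baseline ÷ relative clearance = 40 / 3.448 = 12 mg/L.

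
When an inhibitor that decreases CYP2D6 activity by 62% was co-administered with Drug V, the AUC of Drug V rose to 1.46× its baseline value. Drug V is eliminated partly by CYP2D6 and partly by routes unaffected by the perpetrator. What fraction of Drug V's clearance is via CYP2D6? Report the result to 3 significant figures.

Call the CYP2D6 fraction fm. After the interaction, CL_new/CL_old = fm × 0.38 + (1 − fm).
AUC ratio = 1 / (new CL fraction), so new CL fraction = 1 / 1.46 = 0.6849.
fm × 0.38 + 1 − fm = 0.6849  ⇒  fm × (0.38 − 1) = −0.3151  ⇒  fm = 0.508.

0.508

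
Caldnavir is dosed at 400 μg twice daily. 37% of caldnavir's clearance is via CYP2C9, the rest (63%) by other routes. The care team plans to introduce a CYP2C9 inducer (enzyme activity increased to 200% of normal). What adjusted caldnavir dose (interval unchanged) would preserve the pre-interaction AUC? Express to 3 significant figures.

548 μg

The CYP2C9 pathway (37% of clearance) is boosted to 2× activity: 0.37 × 2 = 0.74.
Non-CYP routes (63%) are unchanged.
New clearance relative to baseline: 0.74 + 0.63 = 1.37.
To maintain the same steady-state level, dose must scale with clearance: new dose = 400 × 1.37 = 548 μg.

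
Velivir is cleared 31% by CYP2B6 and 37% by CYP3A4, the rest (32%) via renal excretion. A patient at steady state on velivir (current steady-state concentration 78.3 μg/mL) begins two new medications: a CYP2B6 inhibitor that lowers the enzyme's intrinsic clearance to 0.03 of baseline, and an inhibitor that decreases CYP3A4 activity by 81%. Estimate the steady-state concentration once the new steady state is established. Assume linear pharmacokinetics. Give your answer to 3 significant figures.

CYP2B6: 0.31 × 0.03 = 0.0093
CYP3A4: 0.37 × 0.19 = 0.0703
Other: 0.32 (unchanged)
Relative clearance = 0.0093 + 0.0703 + 0.32 = 0.3996.
New steady-state concentration = 78.3 / 0.3996 = 196 μg/mL (concentration scales inversely with clearance).

196 μg/mL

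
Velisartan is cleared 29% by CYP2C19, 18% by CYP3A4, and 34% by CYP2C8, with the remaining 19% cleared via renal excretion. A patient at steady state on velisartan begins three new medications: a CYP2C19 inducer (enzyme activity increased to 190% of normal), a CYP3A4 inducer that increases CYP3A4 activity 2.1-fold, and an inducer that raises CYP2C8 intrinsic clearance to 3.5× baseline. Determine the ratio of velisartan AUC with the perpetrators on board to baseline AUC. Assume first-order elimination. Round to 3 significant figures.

The CYP2C19 pathway (29% of clearance) increases to 1.9× activity: 0.29 × 1.9 = 0.551.
The CYP3A4 pathway (18% of clearance) is boosted to 2.1× activity: 0.18 × 2.1 = 0.378.
The CYP2C8 pathway (34% of clearance) increases to 3.5× activity: 0.34 × 3.5 = 1.19.
The remaining 19% of clearance is unaffected.
Relative clearance = 0.551 + 0.378 + 1.19 + 0.19 = 2.309.
AUC ∝ 1/CL: fold-change = 1 / 2.309 = 0.433.

0.433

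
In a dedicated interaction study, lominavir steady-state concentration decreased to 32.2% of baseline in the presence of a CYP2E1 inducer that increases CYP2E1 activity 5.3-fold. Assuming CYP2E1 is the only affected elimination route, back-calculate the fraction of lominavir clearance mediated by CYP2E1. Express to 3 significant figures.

0.490

Let x = fm,CYP2E1. Because steady-state concentration ∝ 1/CL, relative clearance rose to 1/0.322 = 3.106.
Setting x·5.3 + (1 − x) = 3.106 and solving: x = (3.106 − 1)/(5.3 − 1) = 0.490.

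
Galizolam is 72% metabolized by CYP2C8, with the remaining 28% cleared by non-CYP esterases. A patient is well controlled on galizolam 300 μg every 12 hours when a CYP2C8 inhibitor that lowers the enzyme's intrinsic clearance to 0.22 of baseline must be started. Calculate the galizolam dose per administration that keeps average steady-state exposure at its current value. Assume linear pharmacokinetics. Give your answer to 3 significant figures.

The CYP2C8 pathway (72% of clearance) falls to 0.22× activity: 0.72 × 0.22 = 0.1584.
The remaining 28% of clearance is unaffected.
Relative clearance = 0.1584 + 0.28 = 0.4384.
Css,avg = (dose rate)/CL, so holding Css fixed requires dose ∝ CL: 300 × 0.4384 = 132 μg.

132 μg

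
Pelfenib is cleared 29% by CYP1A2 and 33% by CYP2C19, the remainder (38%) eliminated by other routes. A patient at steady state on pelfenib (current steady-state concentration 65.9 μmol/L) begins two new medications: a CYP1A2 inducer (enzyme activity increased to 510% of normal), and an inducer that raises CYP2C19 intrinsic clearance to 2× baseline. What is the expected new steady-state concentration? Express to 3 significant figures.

26.2 μmol/L

CYP1A2: 0.29 × 5.1 = 1.479
CYP2C19: 0.33 × 2 = 0.66
Other: 0.38 (unchanged)
New clearance relative to baseline: 1.479 + 0.66 + 0.38 = 2.519.
New steady-state concentration = 65.9 / 2.519 = 26.2 μmol/L (concentration scales inversely with clearance).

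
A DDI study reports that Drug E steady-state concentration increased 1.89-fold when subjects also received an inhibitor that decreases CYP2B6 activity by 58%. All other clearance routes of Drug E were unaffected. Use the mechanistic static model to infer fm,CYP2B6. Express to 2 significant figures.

0.81

Let fm be the CYP2B6 fraction. New clearance relative to baseline = fm × 0.42 + (1 − fm).
Steady-state concentration ratio = 1 / (new CL fraction), so new CL fraction = 1 / 1.89 = 0.5291.
fm × 0.42 + 1 − fm = 0.5291  ⇒  fm × (0.42 − 1) = −0.4709  ⇒  fm = 0.81.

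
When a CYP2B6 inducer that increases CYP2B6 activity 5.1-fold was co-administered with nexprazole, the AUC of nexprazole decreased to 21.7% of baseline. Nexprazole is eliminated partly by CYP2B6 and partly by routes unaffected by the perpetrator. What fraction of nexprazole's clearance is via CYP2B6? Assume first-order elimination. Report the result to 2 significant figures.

CL'/CL = 1 / 0.217 = 4.608
5.1·fm + (1 − fm) = 4.608
fm = (4.608 − 1) / (5.1 − 1) = 0.88

0.88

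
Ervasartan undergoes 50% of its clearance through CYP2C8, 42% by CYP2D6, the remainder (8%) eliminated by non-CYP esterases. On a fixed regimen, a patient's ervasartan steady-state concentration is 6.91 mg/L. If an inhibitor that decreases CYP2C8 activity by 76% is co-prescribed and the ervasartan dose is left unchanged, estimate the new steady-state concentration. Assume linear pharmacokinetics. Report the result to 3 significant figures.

11.1 mg/L

The CYP2C8 pathway (50% of clearance) is reduced to 0.24× activity: 0.5 × 0.24 = 0.12.
CYP2D6 (42%) and the residual 8% are unaffected.
Relative clearance = 0.12 + 0.42 + 0.08 = 0.62.
With dosing unchanged, steady-state concentration scales as 1/CL: 6.91 / 0.62 = 11.1 mg/L.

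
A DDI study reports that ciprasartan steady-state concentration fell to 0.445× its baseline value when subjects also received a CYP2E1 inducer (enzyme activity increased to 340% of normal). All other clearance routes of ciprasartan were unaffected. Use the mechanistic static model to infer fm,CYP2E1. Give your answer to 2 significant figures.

0.52

Write x for the fraction cleared via CYP2E1. The observed steady-state concentration change means clearance rose to 1/0.445 = 2.247 of baseline.
Setting x·3.4 + (1 − x) = 2.247 and solving: x = (2.247 − 1)/(3.4 − 1) = 0.52.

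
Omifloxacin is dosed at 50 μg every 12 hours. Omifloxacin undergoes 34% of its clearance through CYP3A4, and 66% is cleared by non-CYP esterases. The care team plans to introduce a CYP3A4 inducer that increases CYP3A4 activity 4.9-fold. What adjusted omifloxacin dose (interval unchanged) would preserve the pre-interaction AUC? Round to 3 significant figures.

116 μg

The CYP3A4 pathway (34% of clearance) rises to 4.9× activity: 0.34 × 4.9 = 1.666.
Non-CYP routes (66%) are unchanged.
Relative clearance = 1.666 + 0.66 = 2.326.
Css,avg = (dose rate)/CL, so holding Css fixed requires dose ∝ CL: 50 × 2.326 = 116 μg.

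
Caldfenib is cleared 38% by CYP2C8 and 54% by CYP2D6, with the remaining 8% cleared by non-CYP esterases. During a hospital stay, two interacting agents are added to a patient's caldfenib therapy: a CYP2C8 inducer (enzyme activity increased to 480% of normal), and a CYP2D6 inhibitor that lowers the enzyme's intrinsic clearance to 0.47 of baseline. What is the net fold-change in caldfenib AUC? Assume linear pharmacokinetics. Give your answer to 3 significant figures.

The CYP2C8 pathway (38% of clearance) rises to 4.8× activity: 0.38 × 4.8 = 1.824.
The CYP2D6 pathway (54% of clearance) drops to 0.47× activity: 0.54 × 0.47 = 0.2538.
The remaining 8% of clearance is unaffected.
Relative clearance = 1.824 + 0.2538 + 0.08 = 2.1578.
Because AUC varies inversely with clearance, the combined effect is 1 / 2.1578 = 0.463.

0.463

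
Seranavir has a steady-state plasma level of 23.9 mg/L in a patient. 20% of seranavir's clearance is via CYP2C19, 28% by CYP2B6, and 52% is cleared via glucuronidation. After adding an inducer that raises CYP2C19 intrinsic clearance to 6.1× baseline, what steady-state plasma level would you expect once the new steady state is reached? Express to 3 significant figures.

11.8 mg/L

The CYP2C19 pathway (20% of clearance) increases to 6.1× activity: 0.2 × 6.1 = 1.22.
CYP2B6 (28%) and the residual 52% are unaffected.
New clearance relative to baseline: 1.22 + 0.28 + 0.52 = 2.02.
With dosing unchanged, steady-state plasma level scales as 1/CL: 23.9 / 2.02 = 11.8 mg/L.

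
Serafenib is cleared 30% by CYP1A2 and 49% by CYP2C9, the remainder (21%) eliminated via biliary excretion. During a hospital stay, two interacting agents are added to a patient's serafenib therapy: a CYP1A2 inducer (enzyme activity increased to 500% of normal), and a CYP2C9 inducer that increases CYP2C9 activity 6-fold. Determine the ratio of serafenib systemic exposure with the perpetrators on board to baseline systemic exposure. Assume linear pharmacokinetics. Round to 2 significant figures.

The CYP1A2 pathway (30% of clearance) rises to 5× activity: 0.3 × 5 = 1.5.
The CYP2C9 pathway (49% of clearance) rises to 6× activity: 0.49 × 6 = 2.94.
Non-CYP routes (21%) are unchanged.
Relative clearance = 1.5 + 2.94 + 0.21 = 4.65.
Net systemic exposure ratio = 1 / 4.65 = 0.22.

0.22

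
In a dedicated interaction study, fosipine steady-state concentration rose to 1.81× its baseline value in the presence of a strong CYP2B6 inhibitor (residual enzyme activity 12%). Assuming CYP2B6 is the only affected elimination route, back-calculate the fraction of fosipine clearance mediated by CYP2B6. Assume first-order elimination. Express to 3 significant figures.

CL'/CL = 1 / 1.81 = 0.5525
0.12·fm + (1 − fm) = 0.5525
fm = (0.5525 − 1) / (0.12 − 1) = 0.509

0.509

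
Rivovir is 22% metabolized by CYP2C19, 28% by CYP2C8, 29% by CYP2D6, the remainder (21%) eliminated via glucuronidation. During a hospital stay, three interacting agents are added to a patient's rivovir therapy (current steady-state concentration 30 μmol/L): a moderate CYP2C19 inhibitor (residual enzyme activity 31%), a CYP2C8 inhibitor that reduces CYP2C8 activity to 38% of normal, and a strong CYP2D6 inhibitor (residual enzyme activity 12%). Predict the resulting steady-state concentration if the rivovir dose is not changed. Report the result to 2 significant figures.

The CYP2C19 pathway (22% of clearance) falls to 0.31× activity: 0.22 × 0.31 = 0.0682.
The CYP2C8 pathway (28% of clearance) falls to 0.38× activity: 0.28 × 0.38 = 0.1064.
The CYP2D6 pathway (29% of clearance) is reduced to 0.12× activity: 0.29 × 0.12 = 0.0348.
The remaining 21% of clearance is unaffected.
New clearance relative to baseline: 0.0682 + 0.1064 + 0.0348 + 0.21 = 0.4194.
New steady-state concentration = 30 / 0.4194 = 72 μmol/L (concentration scales inversely with clearance).

72 μmol/L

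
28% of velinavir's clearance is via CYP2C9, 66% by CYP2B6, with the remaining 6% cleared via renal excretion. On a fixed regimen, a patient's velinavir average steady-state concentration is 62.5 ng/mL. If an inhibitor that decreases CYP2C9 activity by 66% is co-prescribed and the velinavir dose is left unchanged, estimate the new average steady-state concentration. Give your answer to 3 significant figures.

76.7 ng/mL

The CYP2C9 pathway (28% of clearance) falls to 0.34× activity: 0.28 × 0.34 = 0.0952.
CYP2B6 (66%) and the residual 6% are unaffected.
New clearance relative to baseline: 0.0952 + 0.66 + 0.06 = 0.8152.
New average steady-state concentration = baseline ÷ relative clearance = 62.5 / 0.8152 = 76.7 ng/mL.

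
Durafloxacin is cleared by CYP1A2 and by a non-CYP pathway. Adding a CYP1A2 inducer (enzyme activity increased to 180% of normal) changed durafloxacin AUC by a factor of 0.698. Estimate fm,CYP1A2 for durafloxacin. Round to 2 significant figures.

Let x = fm,CYP1A2. Because AUC ∝ 1/CL, relative clearance rose to 1/0.698 = 1.433.
Setting x·1.8 + (1 − x) = 1.433 and solving: x = (1.433 − 1)/(1.8 − 1) = 0.54.

0.54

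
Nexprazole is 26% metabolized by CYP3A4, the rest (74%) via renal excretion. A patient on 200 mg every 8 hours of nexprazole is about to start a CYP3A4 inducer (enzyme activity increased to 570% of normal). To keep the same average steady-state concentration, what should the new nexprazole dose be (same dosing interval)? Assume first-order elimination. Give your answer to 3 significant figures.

CYP3A4: 0.26 × 5.7 = 1.482
Other: 0.74 (unchanged)
New clearance relative to baseline: 1.482 + 0.74 = 2.222.
Css,avg = (dose rate)/CL, so holding Css fixed requires dose ∝ CL: 200 × 2.222 = 444 mg.

444 mg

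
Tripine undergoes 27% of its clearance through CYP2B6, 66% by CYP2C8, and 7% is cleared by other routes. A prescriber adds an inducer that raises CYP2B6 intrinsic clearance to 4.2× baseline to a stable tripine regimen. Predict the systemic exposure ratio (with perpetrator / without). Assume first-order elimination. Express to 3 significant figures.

CYP2B6: 0.27 × 4.2 = 1.134
CYP2C8: 0.66 (unchanged)
Other: 0.07 (unchanged)
CL_new/CL_old = 1.134 + 0.66 + 0.07 = 1.864.
Systemic exposure ratio = CL_old/CL_new = 1 / 1.864 = 0.536.

0.536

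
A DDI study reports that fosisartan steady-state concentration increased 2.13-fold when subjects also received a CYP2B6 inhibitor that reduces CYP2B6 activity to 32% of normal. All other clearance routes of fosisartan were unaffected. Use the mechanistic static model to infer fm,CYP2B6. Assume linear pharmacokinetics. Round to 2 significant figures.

0.78

Let fm be the CYP2B6 fraction. New clearance relative to baseline = fm × 0.32 + (1 − fm).
Steady-state concentration ratio = 1 / (new CL fraction), so new CL fraction = 1 / 2.13 = 0.4695.
fm × 0.32 + 1 − fm = 0.4695  ⇒  fm × (0.32 − 1) = −0.5305  ⇒  fm = 0.78.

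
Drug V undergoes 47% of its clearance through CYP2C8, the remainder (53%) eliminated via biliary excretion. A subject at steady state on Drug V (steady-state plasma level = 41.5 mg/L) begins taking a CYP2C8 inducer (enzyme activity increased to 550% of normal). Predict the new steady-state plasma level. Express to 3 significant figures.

13.3 mg/L

The CYP2C8 pathway (47% of clearance) increases to 5.5× activity: 0.47 × 5.5 = 2.585.
The remaining 53% of clearance is unaffected.
CL_new/CL_old = 2.585 + 0.53 = 3.115.
New steady-state plasma level = baseline ÷ relative clearance = 41.5 / 3.115 = 13.3 mg/L.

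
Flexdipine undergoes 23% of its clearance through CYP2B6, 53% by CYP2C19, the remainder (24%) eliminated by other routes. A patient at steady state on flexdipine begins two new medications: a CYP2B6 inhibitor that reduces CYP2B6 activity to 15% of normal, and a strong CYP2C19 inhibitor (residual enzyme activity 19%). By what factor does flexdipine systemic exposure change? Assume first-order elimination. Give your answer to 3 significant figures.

CYP2B6: 0.23 × 0.15 = 0.0345
CYP2C19: 0.53 × 0.19 = 0.1007
Other: 0.24 (unchanged)
New clearance relative to baseline: 0.0345 + 0.1007 + 0.24 = 0.3752.
Net systemic exposure ratio = 1 / 0.3752 = 2.67.

2.67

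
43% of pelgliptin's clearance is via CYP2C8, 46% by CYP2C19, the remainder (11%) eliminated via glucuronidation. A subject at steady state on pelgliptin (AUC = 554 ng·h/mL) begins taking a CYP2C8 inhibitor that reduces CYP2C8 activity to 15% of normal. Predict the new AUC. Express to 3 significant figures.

The CYP2C8 pathway (43% of clearance) falls to 0.15× activity: 0.43 × 0.15 = 0.0645.
CYP2C19 (46%) and the residual 11% are unaffected.
New clearance relative to baseline: 0.0645 + 0.46 + 0.11 = 0.6345.
New AUC = baseline ÷ relative clearance = 554 / 0.6345 = 873 ng·h/mL.

873 ng·h/mL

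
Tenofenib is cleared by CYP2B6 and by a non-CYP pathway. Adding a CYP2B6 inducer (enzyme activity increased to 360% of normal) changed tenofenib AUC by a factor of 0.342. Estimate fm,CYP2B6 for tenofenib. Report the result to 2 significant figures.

0.74

CL'/CL = 1 / 0.342 = 2.924
3.6·fm + (1 − fm) = 2.924
fm = (2.924 − 1) / (3.6 − 1) = 0.74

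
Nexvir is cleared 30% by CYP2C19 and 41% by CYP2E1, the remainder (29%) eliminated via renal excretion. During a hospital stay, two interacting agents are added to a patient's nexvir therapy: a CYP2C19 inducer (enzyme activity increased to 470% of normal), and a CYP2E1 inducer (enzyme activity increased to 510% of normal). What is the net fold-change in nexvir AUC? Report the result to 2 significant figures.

The CYP2C19 pathway (30% of clearance) rises to 4.7× activity: 0.3 × 4.7 = 1.41.
The CYP2E1 pathway (41% of clearance) rises to 5.1× activity: 0.41 × 5.1 = 2.091.
Non-CYP routes (29%) are unchanged.
CL_new/CL_old = 1.41 + 2.091 + 0.29 = 3.791.
Because AUC varies inversely with clearance, the combined effect is 1 / 3.791 = 0.26.

0.26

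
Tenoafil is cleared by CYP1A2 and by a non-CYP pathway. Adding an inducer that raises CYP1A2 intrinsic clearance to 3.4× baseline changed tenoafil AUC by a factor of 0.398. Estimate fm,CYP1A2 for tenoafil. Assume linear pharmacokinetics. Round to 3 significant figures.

Let x = fm,CYP1A2. Because AUC ∝ 1/CL, relative clearance rose to 1/0.398 = 2.513.
Only the CYP1A2 route changed, so 2.513 = x·3.4 + (1 − x), giving x = 0.630.

0.630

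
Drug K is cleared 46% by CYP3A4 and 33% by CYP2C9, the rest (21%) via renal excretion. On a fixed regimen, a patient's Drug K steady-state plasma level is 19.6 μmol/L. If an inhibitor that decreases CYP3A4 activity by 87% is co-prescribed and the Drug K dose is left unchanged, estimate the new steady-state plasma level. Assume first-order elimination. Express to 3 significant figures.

32.7 μmol/L

The CYP3A4 pathway (46% of clearance) drops to 0.13× activity: 0.46 × 0.13 = 0.0598.
CYP2C9 (33%) and the residual 21% are unaffected.
Relative clearance = 0.0598 + 0.33 + 0.21 = 0.5998.
With dosing unchanged, steady-state plasma level scales as 1/CL: 19.6 / 0.5998 = 32.7 μmol/L.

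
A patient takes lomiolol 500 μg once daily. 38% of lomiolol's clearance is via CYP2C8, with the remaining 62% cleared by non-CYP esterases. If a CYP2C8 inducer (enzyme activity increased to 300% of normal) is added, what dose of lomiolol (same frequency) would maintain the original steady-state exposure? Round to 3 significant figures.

The CYP2C8 pathway (38% of clearance) is boosted to 3× activity: 0.38 × 3 = 1.14.
The remaining 62% of clearance is unaffected.
Relative clearance = 1.14 + 0.62 = 1.76.
Css,avg = (dose rate)/CL, so holding Css fixed requires dose ∝ CL: 500 × 1.76 = 880 μg.

880 μg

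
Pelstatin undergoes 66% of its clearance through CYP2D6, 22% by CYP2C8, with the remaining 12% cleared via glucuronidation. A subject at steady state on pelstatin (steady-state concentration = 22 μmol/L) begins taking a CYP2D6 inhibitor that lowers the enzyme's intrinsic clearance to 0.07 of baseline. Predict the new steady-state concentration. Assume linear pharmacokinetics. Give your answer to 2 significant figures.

The CYP2D6 pathway (66% of clearance) falls to 0.07× activity: 0.66 × 0.07 = 0.0462.
CYP2C8 (22%) and the residual 12% are unaffected.
New clearance relative to baseline: 0.0462 + 0.22 + 0.12 = 0.3862.
New steady-state concentration = baseline ÷ relative clearance = 22 / 0.3862 = 57 μmol/L.

57 μmol/L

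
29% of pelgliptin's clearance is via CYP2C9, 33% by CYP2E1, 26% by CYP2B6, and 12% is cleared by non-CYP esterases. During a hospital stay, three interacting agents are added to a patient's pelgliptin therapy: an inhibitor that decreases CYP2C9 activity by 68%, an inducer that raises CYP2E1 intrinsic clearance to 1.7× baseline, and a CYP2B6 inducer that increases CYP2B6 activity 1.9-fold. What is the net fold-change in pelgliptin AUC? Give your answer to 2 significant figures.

CYP2C9: 0.29 × 0.32 = 0.0928
CYP2E1: 0.33 × 1.7 = 0.561
CYP2B6: 0.26 × 1.9 = 0.494
Other: 0.12 (unchanged)
CL_new/CL_old = 0.0928 + 0.561 + 0.494 + 0.12 = 1.2678.
AUC ∝ 1/CL: fold-change = 1 / 1.2678 = 0.79.

0.79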